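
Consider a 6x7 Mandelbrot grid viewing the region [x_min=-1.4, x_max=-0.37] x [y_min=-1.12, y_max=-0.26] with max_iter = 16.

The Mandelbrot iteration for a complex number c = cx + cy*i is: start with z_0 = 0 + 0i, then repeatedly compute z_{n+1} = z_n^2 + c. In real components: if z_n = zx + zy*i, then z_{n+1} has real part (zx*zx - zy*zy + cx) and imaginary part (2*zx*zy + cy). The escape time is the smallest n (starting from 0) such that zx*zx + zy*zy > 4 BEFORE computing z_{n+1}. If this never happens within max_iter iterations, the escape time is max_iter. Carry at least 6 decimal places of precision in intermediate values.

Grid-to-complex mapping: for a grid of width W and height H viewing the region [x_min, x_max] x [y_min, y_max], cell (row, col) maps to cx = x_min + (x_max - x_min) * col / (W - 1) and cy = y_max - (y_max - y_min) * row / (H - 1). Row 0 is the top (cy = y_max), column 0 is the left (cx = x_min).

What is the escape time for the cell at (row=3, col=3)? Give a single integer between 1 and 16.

z_0 = 0 + 0i, c = -0.7820 + -0.6900i
Iter 1: z = -0.7820 + -0.6900i, |z|^2 = 1.0876
Iter 2: z = -0.6466 + 0.3892i, |z|^2 = 0.5695
Iter 3: z = -0.5154 + -1.1932i, |z|^2 = 1.6895
Iter 4: z = -1.9402 + 0.5400i, |z|^2 = 4.0560
Escaped at iteration 4

Answer: 4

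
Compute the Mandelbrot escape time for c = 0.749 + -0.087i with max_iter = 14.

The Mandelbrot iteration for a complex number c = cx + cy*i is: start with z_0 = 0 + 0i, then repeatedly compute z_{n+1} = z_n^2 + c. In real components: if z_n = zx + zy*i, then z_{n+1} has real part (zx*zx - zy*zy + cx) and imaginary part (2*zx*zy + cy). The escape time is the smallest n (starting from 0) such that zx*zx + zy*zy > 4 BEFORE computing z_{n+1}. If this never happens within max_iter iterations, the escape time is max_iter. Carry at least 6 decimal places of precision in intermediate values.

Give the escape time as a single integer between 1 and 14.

Answer: 3

Derivation:
z_0 = 0 + 0i, c = 0.7490 + -0.0870i
Iter 1: z = 0.7490 + -0.0870i, |z|^2 = 0.5686
Iter 2: z = 1.3024 + -0.2173i, |z|^2 = 1.7436
Iter 3: z = 2.3981 + -0.6531i, |z|^2 = 6.1774
Escaped at iteration 3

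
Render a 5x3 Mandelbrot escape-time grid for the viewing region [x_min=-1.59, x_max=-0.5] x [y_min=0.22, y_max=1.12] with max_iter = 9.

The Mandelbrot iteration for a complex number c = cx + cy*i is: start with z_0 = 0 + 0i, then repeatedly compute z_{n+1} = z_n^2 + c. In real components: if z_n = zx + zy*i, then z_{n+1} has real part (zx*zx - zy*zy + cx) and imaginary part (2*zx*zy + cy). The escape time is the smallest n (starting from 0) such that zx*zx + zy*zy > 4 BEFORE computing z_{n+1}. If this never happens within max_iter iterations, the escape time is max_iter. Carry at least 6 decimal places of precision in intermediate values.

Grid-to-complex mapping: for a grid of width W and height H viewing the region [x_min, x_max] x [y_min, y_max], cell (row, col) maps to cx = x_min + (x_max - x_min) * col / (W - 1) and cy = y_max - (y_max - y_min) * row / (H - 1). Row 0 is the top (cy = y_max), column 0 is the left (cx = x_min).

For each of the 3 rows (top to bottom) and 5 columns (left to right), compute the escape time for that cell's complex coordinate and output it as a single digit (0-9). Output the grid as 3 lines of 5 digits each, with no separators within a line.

Answer: 22333
33459
57999

Derivation:
(row=0, col=0): c = -1.5900 + 1.1200i → escape time 2
(row=0, col=1): c = -1.3175 + 1.1200i → escape time 2
(row=0, col=2): c = -1.0450 + 1.1200i → escape time 3
(row=0, col=3): c = -0.7725 + 1.1200i → escape time 3
(row=0, col=4): c = -0.5000 + 1.1200i → escape time 3
(row=1, col=0): c = -1.5900 + 0.6700i → escape time 3
(row=1, col=1): c = -1.3175 + 0.6700i → escape time 3
(row=1, col=2): c = -1.0450 + 0.6700i → escape time 4
(row=1, col=3): c = -0.7725 + 0.6700i → escape time 5
(row=1, col=4): c = -0.5000 + 0.6700i → escape time 9
(row=2, col=0): c = -1.5900 + 0.2200i → escape time 5
(row=2, col=1): c = -1.3175 + 0.2200i → escape time 7
(row=2, col=2): c = -1.0450 + 0.2200i → escape time 9
(row=2, col=3): c = -0.7725 + 0.2200i → escape time 9
(row=2, col=4): c = -0.5000 + 0.2200i → escape time 9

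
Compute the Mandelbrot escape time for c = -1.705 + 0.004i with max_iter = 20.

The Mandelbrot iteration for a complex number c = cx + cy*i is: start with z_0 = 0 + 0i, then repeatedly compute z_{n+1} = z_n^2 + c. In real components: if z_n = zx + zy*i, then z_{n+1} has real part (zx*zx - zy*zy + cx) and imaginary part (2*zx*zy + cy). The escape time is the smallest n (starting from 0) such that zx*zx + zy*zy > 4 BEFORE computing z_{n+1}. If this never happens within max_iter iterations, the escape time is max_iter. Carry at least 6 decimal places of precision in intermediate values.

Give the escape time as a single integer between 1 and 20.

Answer: 12

Derivation:
z_0 = 0 + 0i, c = -1.7050 + 0.0040i
Iter 1: z = -1.7050 + 0.0040i, |z|^2 = 2.9070
Iter 2: z = 1.2020 + -0.0096i, |z|^2 = 1.4449
Iter 3: z = -0.2603 + -0.0192i, |z|^2 = 0.0681
Iter 4: z = -1.6376 + 0.0140i, |z|^2 = 2.6820
Iter 5: z = 0.9766 + -0.0418i, |z|^2 = 0.9556
Iter 6: z = -0.7529 + -0.0776i, |z|^2 = 0.5729
Iter 7: z = -1.1441 + 0.1209i, |z|^2 = 1.3236
Iter 8: z = -0.4106 + -0.2726i, |z|^2 = 0.2429
Iter 9: z = -1.6107 + 0.2279i, |z|^2 = 2.6464
Iter 10: z = 0.8375 + -0.7302i, |z|^2 = 1.2346
Iter 11: z = -1.5368 + -1.2191i, |z|^2 = 3.8480
Iter 12: z = -0.8294 + 3.7510i, |z|^2 = 14.7581
Escaped at iteration 12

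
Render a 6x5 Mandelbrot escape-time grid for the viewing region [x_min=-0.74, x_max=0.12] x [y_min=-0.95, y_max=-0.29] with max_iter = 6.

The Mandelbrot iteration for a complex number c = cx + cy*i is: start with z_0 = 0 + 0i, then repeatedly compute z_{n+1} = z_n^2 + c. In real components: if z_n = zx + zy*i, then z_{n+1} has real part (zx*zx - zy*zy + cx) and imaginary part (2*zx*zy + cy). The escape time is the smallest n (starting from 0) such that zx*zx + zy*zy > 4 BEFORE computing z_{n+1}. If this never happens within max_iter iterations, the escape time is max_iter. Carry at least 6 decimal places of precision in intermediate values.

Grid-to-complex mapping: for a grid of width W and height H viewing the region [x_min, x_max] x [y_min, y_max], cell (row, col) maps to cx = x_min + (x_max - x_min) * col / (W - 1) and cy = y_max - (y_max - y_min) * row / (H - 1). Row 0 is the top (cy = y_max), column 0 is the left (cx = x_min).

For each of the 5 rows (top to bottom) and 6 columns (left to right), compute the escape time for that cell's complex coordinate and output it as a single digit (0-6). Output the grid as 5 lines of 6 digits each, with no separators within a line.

Answer: 666666
666666
666666
456666
445664

Derivation:
(row=0, col=0): c = -0.7400 + -0.2900i → escape time 6
(row=0, col=1): c = -0.5680 + -0.2900i → escape time 6
(row=0, col=2): c = -0.3960 + -0.2900i → escape time 6
(row=0, col=3): c = -0.2240 + -0.2900i → escape time 6
(row=0, col=4): c = -0.0520 + -0.2900i → escape time 6
(row=0, col=5): c = 0.1200 + -0.2900i → escape time 6
(row=1, col=0): c = -0.7400 + -0.4550i → escape time 6
(row=1, col=1): c = -0.5680 + -0.4550i → escape time 6
(row=1, col=2): c = -0.3960 + -0.4550i → escape time 6
(row=1, col=3): c = -0.2240 + -0.4550i → escape time 6
(row=1, col=4): c = -0.0520 + -0.4550i → escape time 6
(row=1, col=5): c = 0.1200 + -0.4550i → escape time 6
(row=2, col=0): c = -0.7400 + -0.6200i → escape time 6
(row=2, col=1): c = -0.5680 + -0.6200i → escape time 6
(row=2, col=2): c = -0.3960 + -0.6200i → escape time 6
(row=2, col=3): c = -0.2240 + -0.6200i → escape time 6
(row=2, col=4): c = -0.0520 + -0.6200i → escape time 6
(row=2, col=5): c = 0.1200 + -0.6200i → escape time 6
(row=3, col=0): c = -0.7400 + -0.7850i → escape time 4
(row=3, col=1): c = -0.5680 + -0.7850i → escape time 5
(row=3, col=2): c = -0.3960 + -0.7850i → escape time 6
(row=3, col=3): c = -0.2240 + -0.7850i → escape time 6
(row=3, col=4): c = -0.0520 + -0.7850i → escape time 6
(row=3, col=5): c = 0.1200 + -0.7850i → escape time 6
(row=4, col=0): c = -0.7400 + -0.9500i → escape time 4
(row=4, col=1): c = -0.5680 + -0.9500i → escape time 4
(row=4, col=2): c = -0.3960 + -0.9500i → escape time 5
(row=4, col=3): c = -0.2240 + -0.9500i → escape time 6
(row=4, col=4): c = -0.0520 + -0.9500i → escape time 6
(row=4, col=5): c = 0.1200 + -0.9500i → escape time 4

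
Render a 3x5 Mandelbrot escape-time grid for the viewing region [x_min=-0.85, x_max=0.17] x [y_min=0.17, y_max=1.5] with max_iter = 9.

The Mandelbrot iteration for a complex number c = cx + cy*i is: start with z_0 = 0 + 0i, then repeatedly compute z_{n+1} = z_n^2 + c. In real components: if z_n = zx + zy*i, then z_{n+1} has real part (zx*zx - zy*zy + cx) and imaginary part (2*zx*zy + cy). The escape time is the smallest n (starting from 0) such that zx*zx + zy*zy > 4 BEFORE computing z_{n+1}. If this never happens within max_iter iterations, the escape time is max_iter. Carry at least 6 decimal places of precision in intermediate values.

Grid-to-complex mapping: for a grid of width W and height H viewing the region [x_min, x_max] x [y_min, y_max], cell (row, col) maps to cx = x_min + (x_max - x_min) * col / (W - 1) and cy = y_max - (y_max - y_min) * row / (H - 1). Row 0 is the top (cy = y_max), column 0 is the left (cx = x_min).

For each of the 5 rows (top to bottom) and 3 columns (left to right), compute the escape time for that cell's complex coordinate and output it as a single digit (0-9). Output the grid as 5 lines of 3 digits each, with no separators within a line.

(row=0, col=0): c = -0.8500 + 1.5000i → escape time 2
(row=0, col=1): c = -0.3400 + 1.5000i → escape time 2
(row=0, col=2): c = 0.1700 + 1.5000i → escape time 2
(row=1, col=0): c = -0.8500 + 1.1675i → escape time 3
(row=1, col=1): c = -0.3400 + 1.1675i → escape time 3
(row=1, col=2): c = 0.1700 + 1.1675i → escape time 3
(row=2, col=0): c = -0.8500 + 0.8350i → escape time 4
(row=2, col=1): c = -0.3400 + 0.8350i → escape time 6
(row=2, col=2): c = 0.1700 + 0.8350i → escape time 5
(row=3, col=0): c = -0.8500 + 0.5025i → escape time 6
(row=3, col=1): c = -0.3400 + 0.5025i → escape time 9
(row=3, col=2): c = 0.1700 + 0.5025i → escape time 9
(row=4, col=0): c = -0.8500 + 0.1700i → escape time 9
(row=4, col=1): c = -0.3400 + 0.1700i → escape time 9
(row=4, col=2): c = 0.1700 + 0.1700i → escape time 9

Answer: 222
333
465
699
999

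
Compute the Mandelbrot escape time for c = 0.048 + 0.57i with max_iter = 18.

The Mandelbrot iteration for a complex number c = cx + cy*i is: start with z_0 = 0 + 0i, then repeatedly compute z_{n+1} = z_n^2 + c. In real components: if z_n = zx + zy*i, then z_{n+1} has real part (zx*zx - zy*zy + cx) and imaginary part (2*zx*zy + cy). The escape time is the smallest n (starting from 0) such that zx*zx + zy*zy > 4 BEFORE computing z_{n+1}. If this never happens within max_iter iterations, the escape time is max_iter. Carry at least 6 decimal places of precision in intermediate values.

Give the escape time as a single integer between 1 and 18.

z_0 = 0 + 0i, c = 0.0480 + 0.5700i
Iter 1: z = 0.0480 + 0.5700i, |z|^2 = 0.3272
Iter 2: z = -0.2746 + 0.6247i, |z|^2 = 0.4657
Iter 3: z = -0.2669 + 0.2269i, |z|^2 = 0.1227
Iter 4: z = 0.0677 + 0.4489i, |z|^2 = 0.2061
Iter 5: z = -0.1489 + 0.6308i, |z|^2 = 0.4201
Iter 6: z = -0.3277 + 0.3821i, |z|^2 = 0.2534
Iter 7: z = 0.0094 + 0.3195i, |z|^2 = 0.1022
Iter 8: z = -0.0540 + 0.5760i, |z|^2 = 0.3347
Iter 9: z = -0.2809 + 0.5078i, |z|^2 = 0.3367
Iter 10: z = -0.1310 + 0.2848i, |z|^2 = 0.0982
Iter 11: z = -0.0159 + 0.4954i, |z|^2 = 0.2457
Iter 12: z = -0.1972 + 0.5542i, |z|^2 = 0.3460
Iter 13: z = -0.2203 + 0.3514i, |z|^2 = 0.1720
Iter 14: z = -0.0270 + 0.4152i, |z|^2 = 0.1731
Iter 15: z = -0.1236 + 0.5476i, |z|^2 = 0.3151
Iter 16: z = -0.2366 + 0.4346i, |z|^2 = 0.2448
Iter 17: z = -0.0849 + 0.3644i, |z|^2 = 0.1400

Answer: 18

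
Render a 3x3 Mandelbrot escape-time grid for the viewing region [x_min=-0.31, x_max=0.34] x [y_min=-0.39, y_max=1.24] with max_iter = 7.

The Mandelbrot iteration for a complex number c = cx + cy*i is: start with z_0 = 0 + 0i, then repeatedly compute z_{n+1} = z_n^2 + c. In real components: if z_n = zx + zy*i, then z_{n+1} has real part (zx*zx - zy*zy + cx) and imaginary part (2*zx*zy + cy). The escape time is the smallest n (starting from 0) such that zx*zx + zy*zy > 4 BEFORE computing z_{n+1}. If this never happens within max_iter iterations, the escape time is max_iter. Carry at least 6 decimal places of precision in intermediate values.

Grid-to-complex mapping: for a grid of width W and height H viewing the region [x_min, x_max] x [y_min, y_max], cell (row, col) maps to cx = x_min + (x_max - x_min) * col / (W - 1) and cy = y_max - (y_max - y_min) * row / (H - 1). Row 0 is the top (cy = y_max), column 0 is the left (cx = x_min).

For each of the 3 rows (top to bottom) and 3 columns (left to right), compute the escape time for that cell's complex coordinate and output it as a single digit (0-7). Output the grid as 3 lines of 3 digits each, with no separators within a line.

(row=0, col=0): c = -0.3100 + 1.2400i → escape time 3
(row=0, col=1): c = 0.0150 + 1.2400i → escape time 3
(row=0, col=2): c = 0.3400 + 1.2400i → escape time 2
(row=1, col=0): c = -0.3100 + 0.4250i → escape time 7
(row=1, col=1): c = 0.0150 + 0.4250i → escape time 7
(row=1, col=2): c = 0.3400 + 0.4250i → escape time 7
(row=2, col=0): c = -0.3100 + -0.3900i → escape time 7
(row=2, col=1): c = 0.0150 + -0.3900i → escape time 7
(row=2, col=2): c = 0.3400 + -0.3900i → escape time 7

Answer: 332
777
777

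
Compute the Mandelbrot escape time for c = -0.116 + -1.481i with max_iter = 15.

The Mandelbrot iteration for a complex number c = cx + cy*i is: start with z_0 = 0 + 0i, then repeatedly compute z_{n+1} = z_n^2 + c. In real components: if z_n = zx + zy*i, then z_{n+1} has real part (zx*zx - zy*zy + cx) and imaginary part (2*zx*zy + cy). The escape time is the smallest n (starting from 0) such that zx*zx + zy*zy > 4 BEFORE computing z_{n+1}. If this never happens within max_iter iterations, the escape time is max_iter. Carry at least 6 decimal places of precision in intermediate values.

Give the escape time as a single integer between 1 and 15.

z_0 = 0 + 0i, c = -0.1160 + -1.4810i
Iter 1: z = -0.1160 + -1.4810i, |z|^2 = 2.2068
Iter 2: z = -2.2959 + -1.1374i, |z|^2 = 6.5649
Escaped at iteration 2

Answer: 2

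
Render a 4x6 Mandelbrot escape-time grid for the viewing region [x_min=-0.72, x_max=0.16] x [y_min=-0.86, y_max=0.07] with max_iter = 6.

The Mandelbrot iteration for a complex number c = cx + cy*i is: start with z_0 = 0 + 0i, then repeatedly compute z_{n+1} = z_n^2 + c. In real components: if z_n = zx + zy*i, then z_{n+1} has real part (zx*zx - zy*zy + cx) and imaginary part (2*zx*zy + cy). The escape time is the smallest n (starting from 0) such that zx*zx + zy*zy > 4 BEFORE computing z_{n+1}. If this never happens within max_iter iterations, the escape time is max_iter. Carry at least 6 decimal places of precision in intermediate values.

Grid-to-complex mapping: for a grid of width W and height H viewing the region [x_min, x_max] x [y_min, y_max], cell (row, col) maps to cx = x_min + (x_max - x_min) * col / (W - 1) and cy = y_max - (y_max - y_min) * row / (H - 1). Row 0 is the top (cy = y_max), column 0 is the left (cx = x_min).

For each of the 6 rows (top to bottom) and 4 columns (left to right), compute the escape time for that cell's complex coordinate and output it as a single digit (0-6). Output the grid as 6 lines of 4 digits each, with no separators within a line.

(row=0, col=0): c = -0.7200 + 0.0700i → escape time 6
(row=0, col=1): c = -0.4267 + 0.0700i → escape time 6
(row=0, col=2): c = -0.1333 + 0.0700i → escape time 6
(row=0, col=3): c = 0.1600 + 0.0700i → escape time 6
(row=1, col=0): c = -0.7200 + -0.1160i → escape time 6
(row=1, col=1): c = -0.4267 + -0.1160i → escape time 6
(row=1, col=2): c = -0.1333 + -0.1160i → escape time 6
(row=1, col=3): c = 0.1600 + -0.1160i → escape time 6
(row=2, col=0): c = -0.7200 + -0.3020i → escape time 6
(row=2, col=1): c = -0.4267 + -0.3020i → escape time 6
(row=2, col=2): c = -0.1333 + -0.3020i → escape time 6
(row=2, col=3): c = 0.1600 + -0.3020i → escape time 6
(row=3, col=0): c = -0.7200 + -0.4880i → escape time 6
(row=3, col=1): c = -0.4267 + -0.4880i → escape time 6
(row=3, col=2): c = -0.1333 + -0.4880i → escape time 6
(row=3, col=3): c = 0.1600 + -0.4880i → escape time 6
(row=4, col=0): c = -0.7200 + -0.6740i → escape time 5
(row=4, col=1): c = -0.4267 + -0.6740i → escape time 6
(row=4, col=2): c = -0.1333 + -0.6740i → escape time 6
(row=4, col=3): c = 0.1600 + -0.6740i → escape time 6
(row=5, col=0): c = -0.7200 + -0.8600i → escape time 4
(row=5, col=1): c = -0.4267 + -0.8600i → escape time 5
(row=5, col=2): c = -0.1333 + -0.8600i → escape time 6
(row=5, col=3): c = 0.1600 + -0.8600i → escape time 5

Answer: 6666
6666
6666
6666
5666
4565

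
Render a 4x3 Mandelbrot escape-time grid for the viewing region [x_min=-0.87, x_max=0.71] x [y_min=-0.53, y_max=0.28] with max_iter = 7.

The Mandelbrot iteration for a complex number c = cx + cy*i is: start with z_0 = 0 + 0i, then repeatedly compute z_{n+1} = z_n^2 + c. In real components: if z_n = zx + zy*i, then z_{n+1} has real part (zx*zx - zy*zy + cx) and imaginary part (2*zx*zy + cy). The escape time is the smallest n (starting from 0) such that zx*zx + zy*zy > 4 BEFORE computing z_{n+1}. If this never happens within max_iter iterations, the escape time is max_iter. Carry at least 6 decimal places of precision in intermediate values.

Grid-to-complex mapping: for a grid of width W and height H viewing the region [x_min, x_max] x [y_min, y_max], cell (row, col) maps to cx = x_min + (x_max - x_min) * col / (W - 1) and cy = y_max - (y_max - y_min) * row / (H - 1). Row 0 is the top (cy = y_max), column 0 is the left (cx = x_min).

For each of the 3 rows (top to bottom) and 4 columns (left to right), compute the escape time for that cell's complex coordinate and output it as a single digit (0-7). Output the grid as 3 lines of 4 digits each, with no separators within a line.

Answer: 7773
7773
5773

Derivation:
(row=0, col=0): c = -0.8700 + 0.2800i → escape time 7
(row=0, col=1): c = -0.3433 + 0.2800i → escape time 7
(row=0, col=2): c = 0.1833 + 0.2800i → escape time 7
(row=0, col=3): c = 0.7100 + 0.2800i → escape time 3
(row=1, col=0): c = -0.8700 + -0.1250i → escape time 7
(row=1, col=1): c = -0.3433 + -0.1250i → escape time 7
(row=1, col=2): c = 0.1833 + -0.1250i → escape time 7
(row=1, col=3): c = 0.7100 + -0.1250i → escape time 3
(row=2, col=0): c = -0.8700 + -0.5300i → escape time 5
(row=2, col=1): c = -0.3433 + -0.5300i → escape time 7
(row=2, col=2): c = 0.1833 + -0.5300i → escape time 7
(row=2, col=3): c = 0.7100 + -0.5300i → escape time 3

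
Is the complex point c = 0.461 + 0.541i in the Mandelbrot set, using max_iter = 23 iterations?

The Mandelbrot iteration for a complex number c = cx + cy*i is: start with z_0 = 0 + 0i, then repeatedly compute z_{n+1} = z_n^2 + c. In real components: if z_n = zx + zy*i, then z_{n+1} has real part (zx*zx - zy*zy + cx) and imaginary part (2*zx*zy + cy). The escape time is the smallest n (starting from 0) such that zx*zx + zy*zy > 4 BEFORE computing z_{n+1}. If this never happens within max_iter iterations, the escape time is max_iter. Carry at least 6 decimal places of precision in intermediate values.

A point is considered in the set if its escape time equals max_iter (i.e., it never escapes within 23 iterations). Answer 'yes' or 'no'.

Answer: no

Derivation:
z_0 = 0 + 0i, c = 0.4610 + 0.5410i
Iter 1: z = 0.4610 + 0.5410i, |z|^2 = 0.5052
Iter 2: z = 0.3808 + 1.0398i, |z|^2 = 1.2262
Iter 3: z = -0.4751 + 1.3330i, |z|^2 = 2.0026
Iter 4: z = -1.0901 + -0.7257i, |z|^2 = 1.7151
Iter 5: z = 1.1226 + 2.1233i, |z|^2 = 5.7687
Escaped at iteration 5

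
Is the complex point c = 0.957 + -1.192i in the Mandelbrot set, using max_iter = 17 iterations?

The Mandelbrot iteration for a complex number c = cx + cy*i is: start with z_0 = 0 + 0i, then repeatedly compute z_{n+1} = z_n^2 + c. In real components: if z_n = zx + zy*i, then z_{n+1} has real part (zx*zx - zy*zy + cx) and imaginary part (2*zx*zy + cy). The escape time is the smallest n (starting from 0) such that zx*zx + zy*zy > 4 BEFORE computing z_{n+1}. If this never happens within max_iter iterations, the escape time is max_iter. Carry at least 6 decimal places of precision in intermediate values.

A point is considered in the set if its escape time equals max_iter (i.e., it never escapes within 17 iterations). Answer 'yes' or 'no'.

z_0 = 0 + 0i, c = 0.9570 + -1.1920i
Iter 1: z = 0.9570 + -1.1920i, |z|^2 = 2.3367
Iter 2: z = 0.4520 + -3.4735i, |z|^2 = 12.2694
Escaped at iteration 2

Answer: no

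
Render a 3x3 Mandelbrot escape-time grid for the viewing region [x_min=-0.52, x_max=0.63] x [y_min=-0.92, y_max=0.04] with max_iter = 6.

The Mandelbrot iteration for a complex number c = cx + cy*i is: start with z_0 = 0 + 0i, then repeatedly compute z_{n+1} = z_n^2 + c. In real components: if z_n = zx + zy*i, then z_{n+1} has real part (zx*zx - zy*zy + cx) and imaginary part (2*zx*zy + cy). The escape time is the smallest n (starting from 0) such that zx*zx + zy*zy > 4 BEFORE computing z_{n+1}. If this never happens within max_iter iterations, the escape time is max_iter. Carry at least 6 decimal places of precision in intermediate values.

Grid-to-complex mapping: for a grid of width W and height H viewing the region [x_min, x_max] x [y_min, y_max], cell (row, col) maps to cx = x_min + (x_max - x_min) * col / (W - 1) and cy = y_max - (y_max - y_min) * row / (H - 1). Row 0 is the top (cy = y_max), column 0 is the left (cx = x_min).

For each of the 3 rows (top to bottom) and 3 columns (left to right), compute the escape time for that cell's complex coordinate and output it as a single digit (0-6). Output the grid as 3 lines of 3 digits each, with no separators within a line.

(row=0, col=0): c = -0.5200 + 0.0400i → escape time 6
(row=0, col=1): c = 0.0550 + 0.0400i → escape time 6
(row=0, col=2): c = 0.6300 + 0.0400i → escape time 4
(row=1, col=0): c = -0.5200 + -0.4400i → escape time 6
(row=1, col=1): c = 0.0550 + -0.4400i → escape time 6
(row=1, col=2): c = 0.6300 + -0.4400i → escape time 3
(row=2, col=0): c = -0.5200 + -0.9200i → escape time 4
(row=2, col=1): c = 0.0550 + -0.9200i → escape time 6
(row=2, col=2): c = 0.6300 + -0.9200i → escape time 2

Answer: 664
663
462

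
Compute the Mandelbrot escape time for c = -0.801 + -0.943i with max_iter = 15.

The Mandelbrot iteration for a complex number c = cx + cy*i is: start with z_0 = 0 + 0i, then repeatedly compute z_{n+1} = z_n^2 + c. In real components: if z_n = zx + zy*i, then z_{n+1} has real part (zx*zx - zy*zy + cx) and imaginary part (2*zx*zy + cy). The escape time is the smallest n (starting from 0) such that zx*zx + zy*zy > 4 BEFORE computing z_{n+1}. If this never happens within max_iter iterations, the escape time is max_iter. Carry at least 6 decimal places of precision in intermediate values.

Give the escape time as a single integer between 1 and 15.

z_0 = 0 + 0i, c = -0.8010 + -0.9430i
Iter 1: z = -0.8010 + -0.9430i, |z|^2 = 1.5309
Iter 2: z = -1.0486 + 0.5677i, |z|^2 = 1.4219
Iter 3: z = -0.0236 + -2.1336i, |z|^2 = 4.5528
Escaped at iteration 3

Answer: 3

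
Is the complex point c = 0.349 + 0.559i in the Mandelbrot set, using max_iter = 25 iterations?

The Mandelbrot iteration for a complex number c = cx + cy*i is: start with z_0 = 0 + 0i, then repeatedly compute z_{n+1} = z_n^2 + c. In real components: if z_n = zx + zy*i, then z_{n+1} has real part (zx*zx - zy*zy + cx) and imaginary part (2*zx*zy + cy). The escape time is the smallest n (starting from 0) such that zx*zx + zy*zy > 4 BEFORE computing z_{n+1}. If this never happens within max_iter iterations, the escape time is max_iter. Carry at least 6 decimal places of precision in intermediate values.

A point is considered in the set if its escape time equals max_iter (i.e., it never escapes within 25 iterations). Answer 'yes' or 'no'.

z_0 = 0 + 0i, c = 0.3490 + 0.5590i
Iter 1: z = 0.3490 + 0.5590i, |z|^2 = 0.4343
Iter 2: z = 0.1583 + 0.9492i, |z|^2 = 0.9260
Iter 3: z = -0.5269 + 0.8595i, |z|^2 = 1.0164
Iter 4: z = -0.1122 + -0.3468i, |z|^2 = 0.1328
Iter 5: z = 0.2414 + 0.6368i, |z|^2 = 0.4638
Iter 6: z = 0.0017 + 0.8664i, |z|^2 = 0.7506
Iter 7: z = -0.4016 + 0.5619i, |z|^2 = 0.4771
Iter 8: z = 0.1945 + 0.1076i, |z|^2 = 0.0494
Iter 9: z = 0.3753 + 0.6009i, |z|^2 = 0.5019
Iter 10: z = 0.1288 + 1.0100i, |z|^2 = 1.0366
Iter 11: z = -0.6544 + 0.8191i, |z|^2 = 1.0993
Iter 12: z = 0.1063 + -0.5132i, |z|^2 = 0.2746
Iter 13: z = 0.0970 + 0.4499i, |z|^2 = 0.2118
Iter 14: z = 0.1560 + 0.6462i, |z|^2 = 0.4420
Iter 15: z = -0.0443 + 0.7606i, |z|^2 = 0.5805
Iter 16: z = -0.2276 + 0.4916i, |z|^2 = 0.2935
Iter 17: z = 0.1591 + 0.3352i, |z|^2 = 0.1377
Iter 18: z = 0.2619 + 0.6657i, |z|^2 = 0.5117
Iter 19: z = -0.0255 + 0.9077i, |z|^2 = 0.8246
Iter 20: z = -0.4743 + 0.5127i, |z|^2 = 0.4878
Iter 21: z = 0.3111 + 0.0727i, |z|^2 = 0.1021
Iter 22: z = 0.4405 + 0.6042i, |z|^2 = 0.5592
Iter 23: z = 0.1780 + 1.0914i, |z|^2 = 1.2227
Iter 24: z = -0.8104 + 0.9474i, |z|^2 = 1.5544
Did not escape in 25 iterations → in set

Answer: yes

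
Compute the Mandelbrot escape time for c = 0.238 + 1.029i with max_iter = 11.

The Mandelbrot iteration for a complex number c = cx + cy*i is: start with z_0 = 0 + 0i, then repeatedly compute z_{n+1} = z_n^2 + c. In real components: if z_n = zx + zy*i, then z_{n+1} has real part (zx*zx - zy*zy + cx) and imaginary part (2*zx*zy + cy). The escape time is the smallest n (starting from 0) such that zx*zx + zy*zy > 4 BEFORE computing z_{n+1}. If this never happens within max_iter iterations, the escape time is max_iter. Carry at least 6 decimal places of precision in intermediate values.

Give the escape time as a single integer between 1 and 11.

Answer: 4

Derivation:
z_0 = 0 + 0i, c = 0.2380 + 1.0290i
Iter 1: z = 0.2380 + 1.0290i, |z|^2 = 1.1155
Iter 2: z = -0.7642 + 1.5188i, |z|^2 = 2.8908
Iter 3: z = -1.4848 + -1.2923i, |z|^2 = 3.8747
Iter 4: z = 0.7724 + 4.8666i, |z|^2 = 24.2807
Escaped at iteration 4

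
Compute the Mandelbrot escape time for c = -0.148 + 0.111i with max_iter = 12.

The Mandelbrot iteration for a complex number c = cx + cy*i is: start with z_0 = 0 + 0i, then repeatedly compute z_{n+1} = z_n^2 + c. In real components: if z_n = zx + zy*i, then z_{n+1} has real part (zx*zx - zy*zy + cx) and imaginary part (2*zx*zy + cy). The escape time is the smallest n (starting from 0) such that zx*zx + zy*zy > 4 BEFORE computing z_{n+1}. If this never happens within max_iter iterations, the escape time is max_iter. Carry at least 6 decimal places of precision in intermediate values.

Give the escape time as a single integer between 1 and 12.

z_0 = 0 + 0i, c = -0.1480 + 0.1110i
Iter 1: z = -0.1480 + 0.1110i, |z|^2 = 0.0342
Iter 2: z = -0.1384 + 0.0781i, |z|^2 = 0.0253
Iter 3: z = -0.1349 + 0.0894i, |z|^2 = 0.0262
Iter 4: z = -0.1378 + 0.0869i, |z|^2 = 0.0265
Iter 5: z = -0.1366 + 0.0871i, |z|^2 = 0.0262
Iter 6: z = -0.1369 + 0.0872i, |z|^2 = 0.0264
Iter 7: z = -0.1369 + 0.0871i, |z|^2 = 0.0263
Iter 8: z = -0.1369 + 0.0872i, |z|^2 = 0.0263
Iter 9: z = -0.1369 + 0.0871i, |z|^2 = 0.0263
Iter 10: z = -0.1369 + 0.0871i, |z|^2 = 0.0263
Iter 11: z = -0.1369 + 0.0871i, |z|^2 = 0.0263

Answer: 12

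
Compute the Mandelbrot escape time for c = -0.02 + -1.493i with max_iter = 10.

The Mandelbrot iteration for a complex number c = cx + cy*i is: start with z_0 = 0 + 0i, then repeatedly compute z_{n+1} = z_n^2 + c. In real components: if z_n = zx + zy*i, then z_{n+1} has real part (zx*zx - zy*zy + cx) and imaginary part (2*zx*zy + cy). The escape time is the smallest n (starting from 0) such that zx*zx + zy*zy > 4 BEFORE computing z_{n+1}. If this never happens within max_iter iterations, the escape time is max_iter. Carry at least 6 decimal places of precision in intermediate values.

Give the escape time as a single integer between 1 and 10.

Answer: 2

Derivation:
z_0 = 0 + 0i, c = -0.0200 + -1.4930i
Iter 1: z = -0.0200 + -1.4930i, |z|^2 = 2.2294
Iter 2: z = -2.2486 + -1.4333i, |z|^2 = 7.1107
Escaped at iteration 2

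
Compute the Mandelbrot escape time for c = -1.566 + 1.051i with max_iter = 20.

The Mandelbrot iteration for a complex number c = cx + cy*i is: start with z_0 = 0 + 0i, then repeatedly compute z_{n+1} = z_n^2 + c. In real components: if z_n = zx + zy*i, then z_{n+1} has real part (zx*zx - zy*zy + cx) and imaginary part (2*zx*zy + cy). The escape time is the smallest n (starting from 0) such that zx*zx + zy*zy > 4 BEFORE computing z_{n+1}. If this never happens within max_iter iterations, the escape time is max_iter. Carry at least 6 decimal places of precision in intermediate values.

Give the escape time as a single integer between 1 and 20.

z_0 = 0 + 0i, c = -1.5660 + 1.0510i
Iter 1: z = -1.5660 + 1.0510i, |z|^2 = 3.5570
Iter 2: z = -0.2182 + -2.2407i, |z|^2 = 5.0685
Escaped at iteration 2

Answer: 2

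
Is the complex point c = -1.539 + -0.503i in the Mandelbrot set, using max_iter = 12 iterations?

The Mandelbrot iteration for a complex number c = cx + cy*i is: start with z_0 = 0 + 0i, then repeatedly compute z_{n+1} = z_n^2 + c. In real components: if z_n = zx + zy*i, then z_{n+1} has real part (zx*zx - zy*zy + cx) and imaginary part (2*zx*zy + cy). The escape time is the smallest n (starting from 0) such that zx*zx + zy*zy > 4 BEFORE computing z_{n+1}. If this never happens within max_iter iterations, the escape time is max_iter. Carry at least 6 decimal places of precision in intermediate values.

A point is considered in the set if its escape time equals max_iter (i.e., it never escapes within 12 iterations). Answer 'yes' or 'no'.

z_0 = 0 + 0i, c = -1.5390 + -0.5030i
Iter 1: z = -1.5390 + -0.5030i, |z|^2 = 2.6215
Iter 2: z = 0.5765 + 1.0452i, |z|^2 = 1.4249
Iter 3: z = -2.2991 + 0.7022i, |z|^2 = 5.7791
Escaped at iteration 3

Answer: no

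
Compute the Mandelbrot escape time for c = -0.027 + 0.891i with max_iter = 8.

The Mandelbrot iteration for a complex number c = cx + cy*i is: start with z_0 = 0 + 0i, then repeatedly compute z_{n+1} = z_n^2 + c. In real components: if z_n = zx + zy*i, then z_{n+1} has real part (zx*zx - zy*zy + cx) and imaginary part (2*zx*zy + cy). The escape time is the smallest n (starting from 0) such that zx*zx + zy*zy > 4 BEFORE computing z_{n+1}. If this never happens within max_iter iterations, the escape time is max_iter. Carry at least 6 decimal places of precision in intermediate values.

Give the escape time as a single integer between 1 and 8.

z_0 = 0 + 0i, c = -0.0270 + 0.8910i
Iter 1: z = -0.0270 + 0.8910i, |z|^2 = 0.7946
Iter 2: z = -0.8202 + 0.8429i, |z|^2 = 1.3831
Iter 3: z = -0.0648 + -0.4916i, |z|^2 = 0.2459
Iter 4: z = -0.2645 + 0.9547i, |z|^2 = 0.9814
Iter 5: z = -0.8685 + 0.3860i, |z|^2 = 0.9034
Iter 6: z = 0.5784 + 0.2204i, |z|^2 = 0.3831
Iter 7: z = 0.2589 + 1.1460i, |z|^2 = 1.3803

Answer: 8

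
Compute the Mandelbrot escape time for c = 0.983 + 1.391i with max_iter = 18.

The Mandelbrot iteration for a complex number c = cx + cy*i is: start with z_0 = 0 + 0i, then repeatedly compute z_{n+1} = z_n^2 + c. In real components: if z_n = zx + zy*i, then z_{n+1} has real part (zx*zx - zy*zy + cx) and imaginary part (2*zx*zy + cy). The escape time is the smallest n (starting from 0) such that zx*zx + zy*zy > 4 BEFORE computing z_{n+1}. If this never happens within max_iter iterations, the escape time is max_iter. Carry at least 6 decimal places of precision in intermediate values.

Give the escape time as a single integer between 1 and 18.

z_0 = 0 + 0i, c = 0.9830 + 1.3910i
Iter 1: z = 0.9830 + 1.3910i, |z|^2 = 2.9012
Iter 2: z = 0.0144 + 4.1257i, |z|^2 = 17.0217
Escaped at iteration 2

Answer: 2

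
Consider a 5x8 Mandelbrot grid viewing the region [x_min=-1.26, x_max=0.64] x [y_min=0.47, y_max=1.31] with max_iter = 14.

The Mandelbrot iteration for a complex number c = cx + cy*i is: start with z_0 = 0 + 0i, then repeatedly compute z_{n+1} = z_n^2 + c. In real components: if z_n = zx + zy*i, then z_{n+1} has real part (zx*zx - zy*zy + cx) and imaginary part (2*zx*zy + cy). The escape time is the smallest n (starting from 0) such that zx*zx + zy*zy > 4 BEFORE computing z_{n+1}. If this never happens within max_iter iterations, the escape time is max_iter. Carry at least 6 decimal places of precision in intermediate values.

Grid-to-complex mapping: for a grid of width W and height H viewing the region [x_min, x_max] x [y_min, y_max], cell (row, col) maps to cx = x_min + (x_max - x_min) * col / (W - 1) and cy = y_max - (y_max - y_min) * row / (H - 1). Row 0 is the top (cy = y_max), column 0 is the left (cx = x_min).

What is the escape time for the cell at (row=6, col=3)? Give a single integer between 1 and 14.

Answer: 14

Derivation:
z_0 = 0 + 0i, c = 0.1650 + 0.5900i
Iter 1: z = 0.1650 + 0.5900i, |z|^2 = 0.3753
Iter 2: z = -0.1559 + 0.7847i, |z|^2 = 0.6401
Iter 3: z = -0.4265 + 0.3454i, |z|^2 = 0.3011
Iter 4: z = 0.2276 + 0.2954i, |z|^2 = 0.1391
Iter 5: z = 0.1295 + 0.7245i, |z|^2 = 0.5416
Iter 6: z = -0.3431 + 0.7777i, |z|^2 = 0.7225
Iter 7: z = -0.3221 + 0.0564i, |z|^2 = 0.1069
Iter 8: z = 0.2655 + 0.5537i, |z|^2 = 0.3771
Iter 9: z = -0.0710 + 0.8840i, |z|^2 = 0.7866
Iter 10: z = -0.6115 + 0.4644i, |z|^2 = 0.5896
Iter 11: z = 0.3233 + 0.0221i, |z|^2 = 0.1050
Iter 12: z = 0.2690 + 0.6043i, |z|^2 = 0.4375
Iter 13: z = -0.1278 + 0.9151i, |z|^2 = 0.8538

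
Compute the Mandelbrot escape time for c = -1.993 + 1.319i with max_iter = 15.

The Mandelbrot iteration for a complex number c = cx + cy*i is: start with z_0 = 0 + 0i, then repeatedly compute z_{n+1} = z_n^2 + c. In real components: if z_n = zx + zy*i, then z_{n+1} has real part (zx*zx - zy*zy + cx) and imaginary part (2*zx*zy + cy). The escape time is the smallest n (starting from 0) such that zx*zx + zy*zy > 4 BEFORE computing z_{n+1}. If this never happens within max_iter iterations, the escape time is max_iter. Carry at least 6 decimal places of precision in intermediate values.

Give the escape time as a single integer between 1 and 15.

z_0 = 0 + 0i, c = -1.9930 + 1.3190i
Iter 1: z = -1.9930 + 1.3190i, |z|^2 = 5.7118
Escaped at iteration 1

Answer: 1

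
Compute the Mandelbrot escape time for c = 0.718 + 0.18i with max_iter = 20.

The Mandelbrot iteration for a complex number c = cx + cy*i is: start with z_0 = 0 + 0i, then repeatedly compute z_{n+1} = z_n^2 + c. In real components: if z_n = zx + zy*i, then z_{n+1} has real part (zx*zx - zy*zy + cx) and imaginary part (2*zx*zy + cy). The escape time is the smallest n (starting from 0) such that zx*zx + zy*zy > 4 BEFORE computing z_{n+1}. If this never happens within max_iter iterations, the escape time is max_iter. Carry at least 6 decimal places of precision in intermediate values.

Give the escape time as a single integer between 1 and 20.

Answer: 3

Derivation:
z_0 = 0 + 0i, c = 0.7180 + 0.1800i
Iter 1: z = 0.7180 + 0.1800i, |z|^2 = 0.5479
Iter 2: z = 1.2011 + 0.4385i, |z|^2 = 1.6350
Iter 3: z = 1.9684 + 1.2333i, |z|^2 = 5.3959
Escaped at iteration 3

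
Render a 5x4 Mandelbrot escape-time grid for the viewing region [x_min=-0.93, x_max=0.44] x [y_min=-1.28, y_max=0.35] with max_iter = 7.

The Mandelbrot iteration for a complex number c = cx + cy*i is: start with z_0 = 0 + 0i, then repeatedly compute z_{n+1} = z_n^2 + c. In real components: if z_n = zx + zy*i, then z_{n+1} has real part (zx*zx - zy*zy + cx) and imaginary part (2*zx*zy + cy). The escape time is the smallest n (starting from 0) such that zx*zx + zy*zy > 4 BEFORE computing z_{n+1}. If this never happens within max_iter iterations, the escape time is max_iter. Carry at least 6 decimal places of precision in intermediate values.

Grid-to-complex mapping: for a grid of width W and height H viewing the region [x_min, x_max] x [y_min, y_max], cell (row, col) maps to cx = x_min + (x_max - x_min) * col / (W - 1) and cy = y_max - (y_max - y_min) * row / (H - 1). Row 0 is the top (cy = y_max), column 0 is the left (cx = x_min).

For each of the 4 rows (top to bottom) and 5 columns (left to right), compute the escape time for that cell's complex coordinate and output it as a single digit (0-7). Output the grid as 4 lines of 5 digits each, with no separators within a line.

Answer: 77777
77777
46774
23322

Derivation:
(row=0, col=0): c = -0.9300 + 0.3500i → escape time 7
(row=0, col=1): c = -0.5875 + 0.3500i → escape time 7
(row=0, col=2): c = -0.2450 + 0.3500i → escape time 7
(row=0, col=3): c = 0.0975 + 0.3500i → escape time 7
(row=0, col=4): c = 0.4400 + 0.3500i → escape time 7
(row=1, col=0): c = -0.9300 + -0.1933i → escape time 7
(row=1, col=1): c = -0.5875 + -0.1933i → escape time 7
(row=1, col=2): c = -0.2450 + -0.1933i → escape time 7
(row=1, col=3): c = 0.0975 + -0.1933i → escape time 7
(row=1, col=4): c = 0.4400 + -0.1933i → escape time 7
(row=2, col=0): c = -0.9300 + -0.7367i → escape time 4
(row=2, col=1): c = -0.5875 + -0.7367i → escape time 6
(row=2, col=2): c = -0.2450 + -0.7367i → escape time 7
(row=2, col=3): c = 0.0975 + -0.7367i → escape time 7
(row=2, col=4): c = 0.4400 + -0.7367i → escape time 4
(row=3, col=0): c = -0.9300 + -1.2800i → escape time 2
(row=3, col=1): c = -0.5875 + -1.2800i → escape time 3
(row=3, col=2): c = -0.2450 + -1.2800i → escape time 3
(row=3, col=3): c = 0.0975 + -1.2800i → escape time 2
(row=3, col=4): c = 0.4400 + -1.2800i → escape time 2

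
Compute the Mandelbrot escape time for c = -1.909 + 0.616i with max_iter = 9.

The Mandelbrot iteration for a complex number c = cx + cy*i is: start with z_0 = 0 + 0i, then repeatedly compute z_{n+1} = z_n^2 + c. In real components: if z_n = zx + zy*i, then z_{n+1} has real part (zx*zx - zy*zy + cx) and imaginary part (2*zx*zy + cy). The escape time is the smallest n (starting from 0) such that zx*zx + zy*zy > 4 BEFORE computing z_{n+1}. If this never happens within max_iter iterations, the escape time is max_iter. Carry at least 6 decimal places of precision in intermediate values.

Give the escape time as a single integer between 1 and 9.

z_0 = 0 + 0i, c = -1.9090 + 0.6160i
Iter 1: z = -1.9090 + 0.6160i, |z|^2 = 4.0237
Escaped at iteration 1

Answer: 1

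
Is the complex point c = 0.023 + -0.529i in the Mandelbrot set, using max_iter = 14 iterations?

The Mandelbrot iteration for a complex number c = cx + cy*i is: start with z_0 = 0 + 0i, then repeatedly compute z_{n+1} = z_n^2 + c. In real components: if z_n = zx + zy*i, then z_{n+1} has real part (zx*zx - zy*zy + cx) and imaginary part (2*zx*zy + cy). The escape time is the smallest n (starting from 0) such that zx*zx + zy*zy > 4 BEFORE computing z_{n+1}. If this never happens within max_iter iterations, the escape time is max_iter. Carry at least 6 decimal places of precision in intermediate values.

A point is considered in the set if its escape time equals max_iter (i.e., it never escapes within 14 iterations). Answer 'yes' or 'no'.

Answer: yes

Derivation:
z_0 = 0 + 0i, c = 0.0230 + -0.5290i
Iter 1: z = 0.0230 + -0.5290i, |z|^2 = 0.2804
Iter 2: z = -0.2563 + -0.5533i, |z|^2 = 0.3719
Iter 3: z = -0.2175 + -0.2453i, |z|^2 = 0.1075
Iter 4: z = 0.0101 + -0.4223i, |z|^2 = 0.1784
Iter 5: z = -0.1552 + -0.5375i, |z|^2 = 0.3130
Iter 6: z = -0.2418 + -0.3621i, |z|^2 = 0.1896
Iter 7: z = -0.0496 + -0.3538i, |z|^2 = 0.1277
Iter 8: z = -0.0997 + -0.4939i, |z|^2 = 0.2539
Iter 9: z = -0.2110 + -0.4305i, |z|^2 = 0.2298
Iter 10: z = -0.1178 + -0.3474i, |z|^2 = 0.1345
Iter 11: z = -0.0838 + -0.4471i, |z|^2 = 0.2070
Iter 12: z = -0.1699 + -0.4541i, |z|^2 = 0.2351
Iter 13: z = -0.1543 + -0.3747i, |z|^2 = 0.1642
Did not escape in 14 iterations → in set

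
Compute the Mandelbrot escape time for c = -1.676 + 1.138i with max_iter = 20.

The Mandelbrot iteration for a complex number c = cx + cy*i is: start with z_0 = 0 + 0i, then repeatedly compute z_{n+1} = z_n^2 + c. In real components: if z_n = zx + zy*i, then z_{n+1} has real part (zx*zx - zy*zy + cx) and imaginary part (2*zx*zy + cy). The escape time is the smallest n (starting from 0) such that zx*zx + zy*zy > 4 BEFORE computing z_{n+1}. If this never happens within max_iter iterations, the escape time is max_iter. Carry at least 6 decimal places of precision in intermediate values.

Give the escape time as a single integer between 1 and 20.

Answer: 1

Derivation:
z_0 = 0 + 0i, c = -1.6760 + 1.1380i
Iter 1: z = -1.6760 + 1.1380i, |z|^2 = 4.1040
Escaped at iteration 1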